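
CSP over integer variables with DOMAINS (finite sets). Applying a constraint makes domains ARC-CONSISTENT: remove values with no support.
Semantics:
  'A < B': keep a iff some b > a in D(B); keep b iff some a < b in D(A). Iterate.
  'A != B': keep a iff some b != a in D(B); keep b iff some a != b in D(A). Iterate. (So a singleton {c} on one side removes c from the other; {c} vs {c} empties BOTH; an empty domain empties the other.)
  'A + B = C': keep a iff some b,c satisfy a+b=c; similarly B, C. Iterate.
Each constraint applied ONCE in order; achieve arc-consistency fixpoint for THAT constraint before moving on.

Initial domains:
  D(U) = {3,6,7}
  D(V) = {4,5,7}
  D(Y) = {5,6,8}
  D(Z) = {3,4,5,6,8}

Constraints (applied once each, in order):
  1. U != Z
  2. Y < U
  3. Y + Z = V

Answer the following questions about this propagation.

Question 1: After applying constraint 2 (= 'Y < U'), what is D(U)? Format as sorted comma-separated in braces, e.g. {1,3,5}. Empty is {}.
Answer: {6,7}

Derivation:
Constraint 1 (U != Z) on D(U)={3,6,7} D(Z)={3,4,5,6,8}: no change
Constraint 2 (Y < U) on D(Y)={5,6,8} D(U)={3,6,7}: Y {5,6,8}->{5,6}; U {3,6,7}->{6,7}
So after constraint 2: D(U) = {6,7}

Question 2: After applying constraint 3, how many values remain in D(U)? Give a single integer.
Answer: 2

Derivation:
Constraint 1 (U != Z) on D(U)={3,6,7} D(Z)={3,4,5,6,8}: no change
Constraint 2 (Y < U) on D(Y)={5,6,8} D(U)={3,6,7}: Y {5,6,8}->{5,6}; U {3,6,7}->{6,7}
Constraint 3 (Y + Z = V) on D(Y)={5,6} D(Z)={3,4,5,6,8} D(V)={4,5,7}: Y {5,6}->{}; Z {3,4,5,6,8}->{}; V {4,5,7}->{}
So after constraint 3: D(U)={6,7}, size = 2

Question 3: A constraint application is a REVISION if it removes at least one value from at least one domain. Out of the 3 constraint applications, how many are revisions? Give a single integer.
Constraint 1 (U != Z) on D(U)={3,6,7} D(Z)={3,4,5,6,8}: no change => not a revision
Constraint 2 (Y < U) on D(Y)={5,6,8} D(U)={3,6,7}: Y {5,6,8}->{5,6}; U {3,6,7}->{6,7} => REVISION
Constraint 3 (Y + Z = V) on D(Y)={5,6} D(Z)={3,4,5,6,8} D(V)={4,5,7}: Y {5,6}->{}; Z {3,4,5,6,8}->{}; V {4,5,7}->{} => REVISION
Total revisions = 2

Answer: 2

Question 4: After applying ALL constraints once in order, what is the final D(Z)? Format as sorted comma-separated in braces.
Constraint 1 (U != Z) on D(U)={3,6,7} D(Z)={3,4,5,6,8}: no change
Constraint 2 (Y < U) on D(Y)={5,6,8} D(U)={3,6,7}: Y {5,6,8}->{5,6}; U {3,6,7}->{6,7}
Constraint 3 (Y + Z = V) on D(Y)={5,6} D(Z)={3,4,5,6,8} D(V)={4,5,7}: Y {5,6}->{}; Z {3,4,5,6,8}->{}; V {4,5,7}->{}
So after all 3 constraints: D(Z) = {}

Answer: {}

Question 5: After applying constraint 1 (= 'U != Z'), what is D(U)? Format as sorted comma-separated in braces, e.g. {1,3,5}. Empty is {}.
Constraint 1 (U != Z) on D(U)={3,6,7} D(Z)={3,4,5,6,8}: no change
So after constraint 1: D(U) = {3,6,7}

Answer: {3,6,7}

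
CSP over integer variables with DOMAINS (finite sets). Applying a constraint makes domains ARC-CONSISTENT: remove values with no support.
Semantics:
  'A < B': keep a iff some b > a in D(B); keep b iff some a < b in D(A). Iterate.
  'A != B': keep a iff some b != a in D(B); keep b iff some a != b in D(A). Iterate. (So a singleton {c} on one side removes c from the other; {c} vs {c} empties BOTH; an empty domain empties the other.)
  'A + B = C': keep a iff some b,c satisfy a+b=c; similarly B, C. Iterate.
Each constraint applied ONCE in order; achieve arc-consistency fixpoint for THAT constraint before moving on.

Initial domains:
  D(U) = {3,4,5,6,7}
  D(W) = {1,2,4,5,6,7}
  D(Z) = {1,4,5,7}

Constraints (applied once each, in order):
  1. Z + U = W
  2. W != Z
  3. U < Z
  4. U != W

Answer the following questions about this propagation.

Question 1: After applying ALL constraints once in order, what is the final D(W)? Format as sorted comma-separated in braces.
Answer: {4,5,6,7}

Derivation:
Constraint 1 (Z + U = W) on D(Z)={1,4,5,7} D(U)={3,4,5,6,7} D(W)={1,2,4,5,6,7}: Z {1,4,5,7}->{1,4}; U {3,4,5,6,7}->{3,4,5,6}; W {1,2,4,5,6,7}->{4,5,6,7}
Constraint 2 (W != Z) on D(W)={4,5,6,7} D(Z)={1,4}: no change
Constraint 3 (U < Z) on D(U)={3,4,5,6} D(Z)={1,4}: U {3,4,5,6}->{3}; Z {1,4}->{4}
Constraint 4 (U != W) on D(U)={3} D(W)={4,5,6,7}: no change
So after all 4 constraints: D(W) = {4,5,6,7}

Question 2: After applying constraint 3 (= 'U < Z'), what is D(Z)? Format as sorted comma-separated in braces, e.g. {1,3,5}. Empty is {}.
Constraint 1 (Z + U = W) on D(Z)={1,4,5,7} D(U)={3,4,5,6,7} D(W)={1,2,4,5,6,7}: Z {1,4,5,7}->{1,4}; U {3,4,5,6,7}->{3,4,5,6}; W {1,2,4,5,6,7}->{4,5,6,7}
Constraint 2 (W != Z) on D(W)={4,5,6,7} D(Z)={1,4}: no change
Constraint 3 (U < Z) on D(U)={3,4,5,6} D(Z)={1,4}: U {3,4,5,6}->{3}; Z {1,4}->{4}
So after constraint 3: D(Z) = {4}

Answer: {4}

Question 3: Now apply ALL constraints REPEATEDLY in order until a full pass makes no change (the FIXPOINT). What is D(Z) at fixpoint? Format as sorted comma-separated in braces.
pass 0 (initial): D(Z)={1,4,5,7}
pass 1: U {3,4,5,6,7}->{3}; W {1,2,4,5,6,7}->{4,5,6,7}; Z {1,4,5,7}->{4}
pass 2: W {4,5,6,7}->{7}
pass 3: no change
Fixpoint after 3 passes: D(Z) = {4}

Answer: {4}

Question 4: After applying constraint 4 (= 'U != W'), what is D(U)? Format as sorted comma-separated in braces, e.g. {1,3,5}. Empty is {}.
Answer: {3}

Derivation:
Constraint 1 (Z + U = W) on D(Z)={1,4,5,7} D(U)={3,4,5,6,7} D(W)={1,2,4,5,6,7}: Z {1,4,5,7}->{1,4}; U {3,4,5,6,7}->{3,4,5,6}; W {1,2,4,5,6,7}->{4,5,6,7}
Constraint 2 (W != Z) on D(W)={4,5,6,7} D(Z)={1,4}: no change
Constraint 3 (U < Z) on D(U)={3,4,5,6} D(Z)={1,4}: U {3,4,5,6}->{3}; Z {1,4}->{4}
Constraint 4 (U != W) on D(U)={3} D(W)={4,5,6,7}: no change
So after constraint 4: D(U) = {3}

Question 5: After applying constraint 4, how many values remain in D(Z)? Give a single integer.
Answer: 1

Derivation:
Constraint 1 (Z + U = W) on D(Z)={1,4,5,7} D(U)={3,4,5,6,7} D(W)={1,2,4,5,6,7}: Z {1,4,5,7}->{1,4}; U {3,4,5,6,7}->{3,4,5,6}; W {1,2,4,5,6,7}->{4,5,6,7}
Constraint 2 (W != Z) on D(W)={4,5,6,7} D(Z)={1,4}: no change
Constraint 3 (U < Z) on D(U)={3,4,5,6} D(Z)={1,4}: U {3,4,5,6}->{3}; Z {1,4}->{4}
Constraint 4 (U != W) on D(U)={3} D(W)={4,5,6,7}: no change
So after constraint 4: D(Z)={4}, size = 1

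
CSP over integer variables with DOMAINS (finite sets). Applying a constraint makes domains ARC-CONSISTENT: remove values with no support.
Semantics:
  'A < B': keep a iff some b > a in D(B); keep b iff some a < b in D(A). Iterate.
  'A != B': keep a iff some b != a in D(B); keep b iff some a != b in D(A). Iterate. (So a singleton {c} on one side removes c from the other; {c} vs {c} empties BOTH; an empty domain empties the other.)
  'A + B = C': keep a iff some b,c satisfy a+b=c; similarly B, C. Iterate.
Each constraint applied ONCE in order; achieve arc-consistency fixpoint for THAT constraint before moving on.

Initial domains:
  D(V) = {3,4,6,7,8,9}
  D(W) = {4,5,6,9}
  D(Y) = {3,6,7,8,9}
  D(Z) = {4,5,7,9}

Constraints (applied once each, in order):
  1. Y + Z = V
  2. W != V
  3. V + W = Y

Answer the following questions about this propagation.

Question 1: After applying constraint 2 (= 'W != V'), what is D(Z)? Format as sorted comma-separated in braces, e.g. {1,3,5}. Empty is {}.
Answer: {4,5}

Derivation:
Constraint 1 (Y + Z = V) on D(Y)={3,6,7,8,9} D(Z)={4,5,7,9} D(V)={3,4,6,7,8,9}: Y {3,6,7,8,9}->{3}; Z {4,5,7,9}->{4,5}; V {3,4,6,7,8,9}->{7,8}
Constraint 2 (W != V) on D(W)={4,5,6,9} D(V)={7,8}: no change
So after constraint 2: D(Z) = {4,5}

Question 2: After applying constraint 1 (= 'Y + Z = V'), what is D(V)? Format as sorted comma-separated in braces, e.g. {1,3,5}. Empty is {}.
Answer: {7,8}

Derivation:
Constraint 1 (Y + Z = V) on D(Y)={3,6,7,8,9} D(Z)={4,5,7,9} D(V)={3,4,6,7,8,9}: Y {3,6,7,8,9}->{3}; Z {4,5,7,9}->{4,5}; V {3,4,6,7,8,9}->{7,8}
So after constraint 1: D(V) = {7,8}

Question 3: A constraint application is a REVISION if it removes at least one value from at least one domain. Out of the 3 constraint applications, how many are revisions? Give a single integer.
Constraint 1 (Y + Z = V) on D(Y)={3,6,7,8,9} D(Z)={4,5,7,9} D(V)={3,4,6,7,8,9}: Y {3,6,7,8,9}->{3}; Z {4,5,7,9}->{4,5}; V {3,4,6,7,8,9}->{7,8} => REVISION
Constraint 2 (W != V) on D(W)={4,5,6,9} D(V)={7,8}: no change => not a revision
Constraint 3 (V + W = Y) on D(V)={7,8} D(W)={4,5,6,9} D(Y)={3}: V {7,8}->{}; W {4,5,6,9}->{}; Y {3}->{} => REVISION
Total revisions = 2

Answer: 2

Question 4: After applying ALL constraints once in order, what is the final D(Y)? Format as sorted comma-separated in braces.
Answer: {}

Derivation:
Constraint 1 (Y + Z = V) on D(Y)={3,6,7,8,9} D(Z)={4,5,7,9} D(V)={3,4,6,7,8,9}: Y {3,6,7,8,9}->{3}; Z {4,5,7,9}->{4,5}; V {3,4,6,7,8,9}->{7,8}
Constraint 2 (W != V) on D(W)={4,5,6,9} D(V)={7,8}: no change
Constraint 3 (V + W = Y) on D(V)={7,8} D(W)={4,5,6,9} D(Y)={3}: V {7,8}->{}; W {4,5,6,9}->{}; Y {3}->{}
So after all 3 constraints: D(Y) = {}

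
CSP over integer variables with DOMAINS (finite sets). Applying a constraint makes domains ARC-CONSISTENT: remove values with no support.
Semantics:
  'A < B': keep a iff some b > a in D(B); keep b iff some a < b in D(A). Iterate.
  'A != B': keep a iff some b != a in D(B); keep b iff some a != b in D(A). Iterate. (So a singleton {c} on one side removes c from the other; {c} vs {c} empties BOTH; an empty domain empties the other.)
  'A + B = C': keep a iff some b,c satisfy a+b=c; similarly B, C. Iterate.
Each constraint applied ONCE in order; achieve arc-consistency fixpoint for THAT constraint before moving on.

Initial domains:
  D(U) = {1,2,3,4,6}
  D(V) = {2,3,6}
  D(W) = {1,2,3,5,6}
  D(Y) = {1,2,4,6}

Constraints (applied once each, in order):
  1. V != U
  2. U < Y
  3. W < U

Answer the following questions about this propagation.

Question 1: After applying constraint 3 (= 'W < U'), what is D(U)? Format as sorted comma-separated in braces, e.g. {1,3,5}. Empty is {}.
Answer: {2,3,4}

Derivation:
Constraint 1 (V != U) on D(V)={2,3,6} D(U)={1,2,3,4,6}: no change
Constraint 2 (U < Y) on D(U)={1,2,3,4,6} D(Y)={1,2,4,6}: U {1,2,3,4,6}->{1,2,3,4}; Y {1,2,4,6}->{2,4,6}
Constraint 3 (W < U) on D(W)={1,2,3,5,6} D(U)={1,2,3,4}: W {1,2,3,5,6}->{1,2,3}; U {1,2,3,4}->{2,3,4}
So after constraint 3: D(U) = {2,3,4}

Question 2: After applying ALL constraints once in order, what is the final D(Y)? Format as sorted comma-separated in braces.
Constraint 1 (V != U) on D(V)={2,3,6} D(U)={1,2,3,4,6}: no change
Constraint 2 (U < Y) on D(U)={1,2,3,4,6} D(Y)={1,2,4,6}: U {1,2,3,4,6}->{1,2,3,4}; Y {1,2,4,6}->{2,4,6}
Constraint 3 (W < U) on D(W)={1,2,3,5,6} D(U)={1,2,3,4}: W {1,2,3,5,6}->{1,2,3}; U {1,2,3,4}->{2,3,4}
So after all 3 constraints: D(Y) = {2,4,6}

Answer: {2,4,6}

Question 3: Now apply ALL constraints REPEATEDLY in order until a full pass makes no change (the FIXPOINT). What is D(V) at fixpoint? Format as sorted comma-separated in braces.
pass 0 (initial): D(V)={2,3,6}
pass 1: U {1,2,3,4,6}->{2,3,4}; W {1,2,3,5,6}->{1,2,3}; Y {1,2,4,6}->{2,4,6}
pass 2: Y {2,4,6}->{4,6}
pass 3: no change
Fixpoint after 3 passes: D(V) = {2,3,6}

Answer: {2,3,6}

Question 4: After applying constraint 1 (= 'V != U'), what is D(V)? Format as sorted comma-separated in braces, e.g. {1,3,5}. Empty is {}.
Constraint 1 (V != U) on D(V)={2,3,6} D(U)={1,2,3,4,6}: no change
So after constraint 1: D(V) = {2,3,6}

Answer: {2,3,6}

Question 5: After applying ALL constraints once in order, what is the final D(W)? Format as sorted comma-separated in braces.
Constraint 1 (V != U) on D(V)={2,3,6} D(U)={1,2,3,4,6}: no change
Constraint 2 (U < Y) on D(U)={1,2,3,4,6} D(Y)={1,2,4,6}: U {1,2,3,4,6}->{1,2,3,4}; Y {1,2,4,6}->{2,4,6}
Constraint 3 (W < U) on D(W)={1,2,3,5,6} D(U)={1,2,3,4}: W {1,2,3,5,6}->{1,2,3}; U {1,2,3,4}->{2,3,4}
So after all 3 constraints: D(W) = {1,2,3}

Answer: {1,2,3}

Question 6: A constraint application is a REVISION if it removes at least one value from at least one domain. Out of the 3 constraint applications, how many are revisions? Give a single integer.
Constraint 1 (V != U) on D(V)={2,3,6} D(U)={1,2,3,4,6}: no change => not a revision
Constraint 2 (U < Y) on D(U)={1,2,3,4,6} D(Y)={1,2,4,6}: U {1,2,3,4,6}->{1,2,3,4}; Y {1,2,4,6}->{2,4,6} => REVISION
Constraint 3 (W < U) on D(W)={1,2,3,5,6} D(U)={1,2,3,4}: W {1,2,3,5,6}->{1,2,3}; U {1,2,3,4}->{2,3,4} => REVISION
Total revisions = 2

Answer: 2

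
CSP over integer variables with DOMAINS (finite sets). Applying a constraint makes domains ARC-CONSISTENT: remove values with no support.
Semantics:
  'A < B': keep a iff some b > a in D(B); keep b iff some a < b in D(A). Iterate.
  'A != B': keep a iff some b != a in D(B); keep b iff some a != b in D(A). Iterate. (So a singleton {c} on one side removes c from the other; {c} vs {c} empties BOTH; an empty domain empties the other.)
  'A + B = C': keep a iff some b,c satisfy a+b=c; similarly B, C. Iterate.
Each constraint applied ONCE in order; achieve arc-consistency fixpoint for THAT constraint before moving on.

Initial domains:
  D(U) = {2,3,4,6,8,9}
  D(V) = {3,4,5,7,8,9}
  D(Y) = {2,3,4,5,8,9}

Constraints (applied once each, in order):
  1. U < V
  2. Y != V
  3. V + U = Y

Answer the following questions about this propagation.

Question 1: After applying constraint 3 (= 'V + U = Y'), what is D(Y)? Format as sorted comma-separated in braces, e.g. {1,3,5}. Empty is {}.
Constraint 1 (U < V) on D(U)={2,3,4,6,8,9} D(V)={3,4,5,7,8,9}: U {2,3,4,6,8,9}->{2,3,4,6,8}
Constraint 2 (Y != V) on D(Y)={2,3,4,5,8,9} D(V)={3,4,5,7,8,9}: no change
Constraint 3 (V + U = Y) on D(V)={3,4,5,7,8,9} D(U)={2,3,4,6,8} D(Y)={2,3,4,5,8,9}: V {3,4,5,7,8,9}->{3,4,5,7}; U {2,3,4,6,8}->{2,3,4,6}; Y {2,3,4,5,8,9}->{5,8,9}
So after constraint 3: D(Y) = {5,8,9}

Answer: {5,8,9}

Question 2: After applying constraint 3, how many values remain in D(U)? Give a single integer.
Answer: 4

Derivation:
Constraint 1 (U < V) on D(U)={2,3,4,6,8,9} D(V)={3,4,5,7,8,9}: U {2,3,4,6,8,9}->{2,3,4,6,8}
Constraint 2 (Y != V) on D(Y)={2,3,4,5,8,9} D(V)={3,4,5,7,8,9}: no change
Constraint 3 (V + U = Y) on D(V)={3,4,5,7,8,9} D(U)={2,3,4,6,8} D(Y)={2,3,4,5,8,9}: V {3,4,5,7,8,9}->{3,4,5,7}; U {2,3,4,6,8}->{2,3,4,6}; Y {2,3,4,5,8,9}->{5,8,9}
So after constraint 3: D(U)={2,3,4,6}, size = 4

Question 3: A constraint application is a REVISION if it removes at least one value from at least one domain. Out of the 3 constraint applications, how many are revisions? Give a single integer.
Constraint 1 (U < V) on D(U)={2,3,4,6,8,9} D(V)={3,4,5,7,8,9}: U {2,3,4,6,8,9}->{2,3,4,6,8} => REVISION
Constraint 2 (Y != V) on D(Y)={2,3,4,5,8,9} D(V)={3,4,5,7,8,9}: no change => not a revision
Constraint 3 (V + U = Y) on D(V)={3,4,5,7,8,9} D(U)={2,3,4,6,8} D(Y)={2,3,4,5,8,9}: V {3,4,5,7,8,9}->{3,4,5,7}; U {2,3,4,6,8}->{2,3,4,6}; Y {2,3,4,5,8,9}->{5,8,9} => REVISION
Total revisions = 2

Answer: 2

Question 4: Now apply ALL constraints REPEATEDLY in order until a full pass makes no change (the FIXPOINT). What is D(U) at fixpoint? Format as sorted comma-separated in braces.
Answer: {2,3,4,6}

Derivation:
pass 0 (initial): D(U)={2,3,4,6,8,9}
pass 1: U {2,3,4,6,8,9}->{2,3,4,6}; V {3,4,5,7,8,9}->{3,4,5,7}; Y {2,3,4,5,8,9}->{5,8,9}
pass 2: no change
Fixpoint after 2 passes: D(U) = {2,3,4,6}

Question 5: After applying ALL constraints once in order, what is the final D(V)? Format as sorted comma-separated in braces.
Answer: {3,4,5,7}

Derivation:
Constraint 1 (U < V) on D(U)={2,3,4,6,8,9} D(V)={3,4,5,7,8,9}: U {2,3,4,6,8,9}->{2,3,4,6,8}
Constraint 2 (Y != V) on D(Y)={2,3,4,5,8,9} D(V)={3,4,5,7,8,9}: no change
Constraint 3 (V + U = Y) on D(V)={3,4,5,7,8,9} D(U)={2,3,4,6,8} D(Y)={2,3,4,5,8,9}: V {3,4,5,7,8,9}->{3,4,5,7}; U {2,3,4,6,8}->{2,3,4,6}; Y {2,3,4,5,8,9}->{5,8,9}
So after all 3 constraints: D(V) = {3,4,5,7}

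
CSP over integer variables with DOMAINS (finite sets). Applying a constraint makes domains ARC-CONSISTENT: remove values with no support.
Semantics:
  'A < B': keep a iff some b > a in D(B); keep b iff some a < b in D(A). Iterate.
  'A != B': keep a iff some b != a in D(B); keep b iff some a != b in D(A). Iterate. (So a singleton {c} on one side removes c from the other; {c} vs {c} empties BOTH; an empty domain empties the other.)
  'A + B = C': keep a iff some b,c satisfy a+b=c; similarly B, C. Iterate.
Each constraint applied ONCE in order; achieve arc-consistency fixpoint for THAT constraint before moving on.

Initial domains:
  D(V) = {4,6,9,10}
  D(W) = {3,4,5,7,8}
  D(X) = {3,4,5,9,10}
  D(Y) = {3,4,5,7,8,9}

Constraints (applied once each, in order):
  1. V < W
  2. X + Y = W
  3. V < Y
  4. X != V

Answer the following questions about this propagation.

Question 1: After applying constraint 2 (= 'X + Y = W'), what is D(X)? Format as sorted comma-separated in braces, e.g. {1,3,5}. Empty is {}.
Answer: {3,4,5}

Derivation:
Constraint 1 (V < W) on D(V)={4,6,9,10} D(W)={3,4,5,7,8}: V {4,6,9,10}->{4,6}; W {3,4,5,7,8}->{5,7,8}
Constraint 2 (X + Y = W) on D(X)={3,4,5,9,10} D(Y)={3,4,5,7,8,9} D(W)={5,7,8}: X {3,4,5,9,10}->{3,4,5}; Y {3,4,5,7,8,9}->{3,4,5}; W {5,7,8}->{7,8}
So after constraint 2: D(X) = {3,4,5}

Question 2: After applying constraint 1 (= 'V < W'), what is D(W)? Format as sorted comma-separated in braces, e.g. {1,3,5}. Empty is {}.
Answer: {5,7,8}

Derivation:
Constraint 1 (V < W) on D(V)={4,6,9,10} D(W)={3,4,5,7,8}: V {4,6,9,10}->{4,6}; W {3,4,5,7,8}->{5,7,8}
So after constraint 1: D(W) = {5,7,8}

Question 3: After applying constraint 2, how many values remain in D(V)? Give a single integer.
Constraint 1 (V < W) on D(V)={4,6,9,10} D(W)={3,4,5,7,8}: V {4,6,9,10}->{4,6}; W {3,4,5,7,8}->{5,7,8}
Constraint 2 (X + Y = W) on D(X)={3,4,5,9,10} D(Y)={3,4,5,7,8,9} D(W)={5,7,8}: X {3,4,5,9,10}->{3,4,5}; Y {3,4,5,7,8,9}->{3,4,5}; W {5,7,8}->{7,8}
So after constraint 2: D(V)={4,6}, size = 2

Answer: 2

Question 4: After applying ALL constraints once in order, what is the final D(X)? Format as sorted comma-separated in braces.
Answer: {3,5}

Derivation:
Constraint 1 (V < W) on D(V)={4,6,9,10} D(W)={3,4,5,7,8}: V {4,6,9,10}->{4,6}; W {3,4,5,7,8}->{5,7,8}
Constraint 2 (X + Y = W) on D(X)={3,4,5,9,10} D(Y)={3,4,5,7,8,9} D(W)={5,7,8}: X {3,4,5,9,10}->{3,4,5}; Y {3,4,5,7,8,9}->{3,4,5}; W {5,7,8}->{7,8}
Constraint 3 (V < Y) on D(V)={4,6} D(Y)={3,4,5}: V {4,6}->{4}; Y {3,4,5}->{5}
Constraint 4 (X != V) on D(X)={3,4,5} D(V)={4}: X {3,4,5}->{3,5}
So after all 4 constraints: D(X) = {3,5}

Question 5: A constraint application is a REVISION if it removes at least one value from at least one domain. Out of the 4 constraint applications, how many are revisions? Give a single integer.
Constraint 1 (V < W) on D(V)={4,6,9,10} D(W)={3,4,5,7,8}: V {4,6,9,10}->{4,6}; W {3,4,5,7,8}->{5,7,8} => REVISION
Constraint 2 (X + Y = W) on D(X)={3,4,5,9,10} D(Y)={3,4,5,7,8,9} D(W)={5,7,8}: X {3,4,5,9,10}->{3,4,5}; Y {3,4,5,7,8,9}->{3,4,5}; W {5,7,8}->{7,8} => REVISION
Constraint 3 (V < Y) on D(V)={4,6} D(Y)={3,4,5}: V {4,6}->{4}; Y {3,4,5}->{5} => REVISION
Constraint 4 (X != V) on D(X)={3,4,5} D(V)={4}: X {3,4,5}->{3,5} => REVISION
Total revisions = 4

Answer: 4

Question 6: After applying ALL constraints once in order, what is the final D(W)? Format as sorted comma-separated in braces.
Constraint 1 (V < W) on D(V)={4,6,9,10} D(W)={3,4,5,7,8}: V {4,6,9,10}->{4,6}; W {3,4,5,7,8}->{5,7,8}
Constraint 2 (X + Y = W) on D(X)={3,4,5,9,10} D(Y)={3,4,5,7,8,9} D(W)={5,7,8}: X {3,4,5,9,10}->{3,4,5}; Y {3,4,5,7,8,9}->{3,4,5}; W {5,7,8}->{7,8}
Constraint 3 (V < Y) on D(V)={4,6} D(Y)={3,4,5}: V {4,6}->{4}; Y {3,4,5}->{5}
Constraint 4 (X != V) on D(X)={3,4,5} D(V)={4}: X {3,4,5}->{3,5}
So after all 4 constraints: D(W) = {7,8}

Answer: {7,8}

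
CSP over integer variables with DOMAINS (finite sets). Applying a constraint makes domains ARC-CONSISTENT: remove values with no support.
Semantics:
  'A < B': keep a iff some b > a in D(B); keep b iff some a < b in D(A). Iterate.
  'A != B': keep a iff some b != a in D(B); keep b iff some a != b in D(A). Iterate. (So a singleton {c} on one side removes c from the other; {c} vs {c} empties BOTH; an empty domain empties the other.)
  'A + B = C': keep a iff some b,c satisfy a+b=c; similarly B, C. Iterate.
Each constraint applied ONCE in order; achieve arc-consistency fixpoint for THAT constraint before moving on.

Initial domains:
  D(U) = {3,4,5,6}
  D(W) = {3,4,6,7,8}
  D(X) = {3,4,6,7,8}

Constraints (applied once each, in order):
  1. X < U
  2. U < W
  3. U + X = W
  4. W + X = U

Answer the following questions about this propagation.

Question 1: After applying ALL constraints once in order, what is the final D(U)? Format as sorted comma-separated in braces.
Constraint 1 (X < U) on D(X)={3,4,6,7,8} D(U)={3,4,5,6}: X {3,4,6,7,8}->{3,4}; U {3,4,5,6}->{4,5,6}
Constraint 2 (U < W) on D(U)={4,5,6} D(W)={3,4,6,7,8}: W {3,4,6,7,8}->{6,7,8}
Constraint 3 (U + X = W) on D(U)={4,5,6} D(X)={3,4} D(W)={6,7,8}: U {4,5,6}->{4,5}; W {6,7,8}->{7,8}
Constraint 4 (W + X = U) on D(W)={7,8} D(X)={3,4} D(U)={4,5}: W {7,8}->{}; X {3,4}->{}; U {4,5}->{}
So after all 4 constraints: D(U) = {}

Answer: {}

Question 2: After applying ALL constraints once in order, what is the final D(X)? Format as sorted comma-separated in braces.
Answer: {}

Derivation:
Constraint 1 (X < U) on D(X)={3,4,6,7,8} D(U)={3,4,5,6}: X {3,4,6,7,8}->{3,4}; U {3,4,5,6}->{4,5,6}
Constraint 2 (U < W) on D(U)={4,5,6} D(W)={3,4,6,7,8}: W {3,4,6,7,8}->{6,7,8}
Constraint 3 (U + X = W) on D(U)={4,5,6} D(X)={3,4} D(W)={6,7,8}: U {4,5,6}->{4,5}; W {6,7,8}->{7,8}
Constraint 4 (W + X = U) on D(W)={7,8} D(X)={3,4} D(U)={4,5}: W {7,8}->{}; X {3,4}->{}; U {4,5}->{}
So after all 4 constraints: D(X) = {}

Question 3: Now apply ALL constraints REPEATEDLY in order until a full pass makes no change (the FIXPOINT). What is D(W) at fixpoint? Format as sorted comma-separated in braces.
pass 0 (initial): D(W)={3,4,6,7,8}
pass 1: U {3,4,5,6}->{}; W {3,4,6,7,8}->{}; X {3,4,6,7,8}->{}
pass 2: no change
Fixpoint after 2 passes: D(W) = {}

Answer: {}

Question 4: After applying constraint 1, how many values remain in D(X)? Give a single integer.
Answer: 2

Derivation:
Constraint 1 (X < U) on D(X)={3,4,6,7,8} D(U)={3,4,5,6}: X {3,4,6,7,8}->{3,4}; U {3,4,5,6}->{4,5,6}
So after constraint 1: D(X)={3,4}, size = 2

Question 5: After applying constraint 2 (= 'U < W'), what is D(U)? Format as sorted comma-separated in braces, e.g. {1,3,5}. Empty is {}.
Constraint 1 (X < U) on D(X)={3,4,6,7,8} D(U)={3,4,5,6}: X {3,4,6,7,8}->{3,4}; U {3,4,5,6}->{4,5,6}
Constraint 2 (U < W) on D(U)={4,5,6} D(W)={3,4,6,7,8}: W {3,4,6,7,8}->{6,7,8}
So after constraint 2: D(U) = {4,5,6}

Answer: {4,5,6}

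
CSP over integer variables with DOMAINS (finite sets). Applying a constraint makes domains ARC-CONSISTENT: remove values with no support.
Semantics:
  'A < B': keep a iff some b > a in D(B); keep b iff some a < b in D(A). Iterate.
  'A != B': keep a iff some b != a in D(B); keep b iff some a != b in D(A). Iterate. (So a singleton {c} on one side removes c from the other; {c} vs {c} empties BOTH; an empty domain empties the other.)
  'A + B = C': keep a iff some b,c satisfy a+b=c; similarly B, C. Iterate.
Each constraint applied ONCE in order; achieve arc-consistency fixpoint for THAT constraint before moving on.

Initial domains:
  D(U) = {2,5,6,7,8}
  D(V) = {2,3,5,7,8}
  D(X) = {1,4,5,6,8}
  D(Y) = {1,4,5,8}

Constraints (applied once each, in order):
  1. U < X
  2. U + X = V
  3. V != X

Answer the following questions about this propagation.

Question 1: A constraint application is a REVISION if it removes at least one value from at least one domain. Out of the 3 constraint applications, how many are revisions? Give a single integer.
Constraint 1 (U < X) on D(U)={2,5,6,7,8} D(X)={1,4,5,6,8}: U {2,5,6,7,8}->{2,5,6,7}; X {1,4,5,6,8}->{4,5,6,8} => REVISION
Constraint 2 (U + X = V) on D(U)={2,5,6,7} D(X)={4,5,6,8} D(V)={2,3,5,7,8}: U {2,5,6,7}->{2}; X {4,5,6,8}->{5,6}; V {2,3,5,7,8}->{7,8} => REVISION
Constraint 3 (V != X) on D(V)={7,8} D(X)={5,6}: no change => not a revision
Total revisions = 2

Answer: 2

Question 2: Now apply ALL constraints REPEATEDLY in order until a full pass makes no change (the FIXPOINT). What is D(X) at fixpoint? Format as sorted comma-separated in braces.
pass 0 (initial): D(X)={1,4,5,6,8}
pass 1: U {2,5,6,7,8}->{2}; V {2,3,5,7,8}->{7,8}; X {1,4,5,6,8}->{5,6}
pass 2: no change
Fixpoint after 2 passes: D(X) = {5,6}

Answer: {5,6}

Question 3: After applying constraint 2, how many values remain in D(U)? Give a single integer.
Answer: 1

Derivation:
Constraint 1 (U < X) on D(U)={2,5,6,7,8} D(X)={1,4,5,6,8}: U {2,5,6,7,8}->{2,5,6,7}; X {1,4,5,6,8}->{4,5,6,8}
Constraint 2 (U + X = V) on D(U)={2,5,6,7} D(X)={4,5,6,8} D(V)={2,3,5,7,8}: U {2,5,6,7}->{2}; X {4,5,6,8}->{5,6}; V {2,3,5,7,8}->{7,8}
So after constraint 2: D(U)={2}, size = 1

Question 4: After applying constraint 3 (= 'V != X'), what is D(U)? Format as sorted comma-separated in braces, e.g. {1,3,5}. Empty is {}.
Answer: {2}

Derivation:
Constraint 1 (U < X) on D(U)={2,5,6,7,8} D(X)={1,4,5,6,8}: U {2,5,6,7,8}->{2,5,6,7}; X {1,4,5,6,8}->{4,5,6,8}
Constraint 2 (U + X = V) on D(U)={2,5,6,7} D(X)={4,5,6,8} D(V)={2,3,5,7,8}: U {2,5,6,7}->{2}; X {4,5,6,8}->{5,6}; V {2,3,5,7,8}->{7,8}
Constraint 3 (V != X) on D(V)={7,8} D(X)={5,6}: no change
So after constraint 3: D(U) = {2}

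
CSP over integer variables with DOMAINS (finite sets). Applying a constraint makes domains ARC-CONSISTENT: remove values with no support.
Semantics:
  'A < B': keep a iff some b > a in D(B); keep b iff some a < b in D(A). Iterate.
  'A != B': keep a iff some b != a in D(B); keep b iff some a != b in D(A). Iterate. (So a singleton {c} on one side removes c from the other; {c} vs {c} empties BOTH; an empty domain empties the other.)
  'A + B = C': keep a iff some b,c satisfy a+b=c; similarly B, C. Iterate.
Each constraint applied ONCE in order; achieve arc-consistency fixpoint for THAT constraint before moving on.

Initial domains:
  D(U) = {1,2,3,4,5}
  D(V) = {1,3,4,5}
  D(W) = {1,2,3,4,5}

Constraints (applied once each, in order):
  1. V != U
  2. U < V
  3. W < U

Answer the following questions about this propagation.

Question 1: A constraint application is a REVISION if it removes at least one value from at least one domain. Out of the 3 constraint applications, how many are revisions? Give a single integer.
Answer: 2

Derivation:
Constraint 1 (V != U) on D(V)={1,3,4,5} D(U)={1,2,3,4,5}: no change => not a revision
Constraint 2 (U < V) on D(U)={1,2,3,4,5} D(V)={1,3,4,5}: U {1,2,3,4,5}->{1,2,3,4}; V {1,3,4,5}->{3,4,5} => REVISION
Constraint 3 (W < U) on D(W)={1,2,3,4,5} D(U)={1,2,3,4}: W {1,2,3,4,5}->{1,2,3}; U {1,2,3,4}->{2,3,4} => REVISION
Total revisions = 2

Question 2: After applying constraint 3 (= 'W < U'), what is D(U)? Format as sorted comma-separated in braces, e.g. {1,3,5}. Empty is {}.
Answer: {2,3,4}

Derivation:
Constraint 1 (V != U) on D(V)={1,3,4,5} D(U)={1,2,3,4,5}: no change
Constraint 2 (U < V) on D(U)={1,2,3,4,5} D(V)={1,3,4,5}: U {1,2,3,4,5}->{1,2,3,4}; V {1,3,4,5}->{3,4,5}
Constraint 3 (W < U) on D(W)={1,2,3,4,5} D(U)={1,2,3,4}: W {1,2,3,4,5}->{1,2,3}; U {1,2,3,4}->{2,3,4}
So after constraint 3: D(U) = {2,3,4}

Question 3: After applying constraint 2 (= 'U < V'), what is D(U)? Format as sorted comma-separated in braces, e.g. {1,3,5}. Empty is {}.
Constraint 1 (V != U) on D(V)={1,3,4,5} D(U)={1,2,3,4,5}: no change
Constraint 2 (U < V) on D(U)={1,2,3,4,5} D(V)={1,3,4,5}: U {1,2,3,4,5}->{1,2,3,4}; V {1,3,4,5}->{3,4,5}
So after constraint 2: D(U) = {1,2,3,4}

Answer: {1,2,3,4}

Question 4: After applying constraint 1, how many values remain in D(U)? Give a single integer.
Constraint 1 (V != U) on D(V)={1,3,4,5} D(U)={1,2,3,4,5}: no change
So after constraint 1: D(U)={1,2,3,4,5}, size = 5

Answer: 5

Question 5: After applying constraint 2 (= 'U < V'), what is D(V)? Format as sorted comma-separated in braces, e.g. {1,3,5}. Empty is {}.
Answer: {3,4,5}

Derivation:
Constraint 1 (V != U) on D(V)={1,3,4,5} D(U)={1,2,3,4,5}: no change
Constraint 2 (U < V) on D(U)={1,2,3,4,5} D(V)={1,3,4,5}: U {1,2,3,4,5}->{1,2,3,4}; V {1,3,4,5}->{3,4,5}
So after constraint 2: D(V) = {3,4,5}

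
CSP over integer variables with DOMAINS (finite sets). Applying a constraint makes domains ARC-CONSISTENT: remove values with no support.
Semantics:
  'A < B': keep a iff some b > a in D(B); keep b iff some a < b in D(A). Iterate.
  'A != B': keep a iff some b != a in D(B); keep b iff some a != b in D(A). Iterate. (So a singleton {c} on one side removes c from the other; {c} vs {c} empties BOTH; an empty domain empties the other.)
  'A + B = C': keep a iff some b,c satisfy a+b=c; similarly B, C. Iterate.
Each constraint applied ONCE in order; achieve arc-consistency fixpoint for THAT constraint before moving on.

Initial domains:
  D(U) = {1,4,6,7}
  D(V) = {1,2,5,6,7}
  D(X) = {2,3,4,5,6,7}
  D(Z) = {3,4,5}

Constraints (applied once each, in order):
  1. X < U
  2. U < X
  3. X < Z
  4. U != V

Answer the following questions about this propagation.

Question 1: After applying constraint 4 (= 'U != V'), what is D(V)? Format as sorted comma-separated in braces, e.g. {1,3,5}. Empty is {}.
Answer: {1,2,5,6,7}

Derivation:
Constraint 1 (X < U) on D(X)={2,3,4,5,6,7} D(U)={1,4,6,7}: X {2,3,4,5,6,7}->{2,3,4,5,6}; U {1,4,6,7}->{4,6,7}
Constraint 2 (U < X) on D(U)={4,6,7} D(X)={2,3,4,5,6}: U {4,6,7}->{4}; X {2,3,4,5,6}->{5,6}
Constraint 3 (X < Z) on D(X)={5,6} D(Z)={3,4,5}: X {5,6}->{}; Z {3,4,5}->{}
Constraint 4 (U != V) on D(U)={4} D(V)={1,2,5,6,7}: no change
So after constraint 4: D(V) = {1,2,5,6,7}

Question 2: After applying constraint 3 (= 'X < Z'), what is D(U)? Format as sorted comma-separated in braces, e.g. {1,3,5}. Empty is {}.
Answer: {4}

Derivation:
Constraint 1 (X < U) on D(X)={2,3,4,5,6,7} D(U)={1,4,6,7}: X {2,3,4,5,6,7}->{2,3,4,5,6}; U {1,4,6,7}->{4,6,7}
Constraint 2 (U < X) on D(U)={4,6,7} D(X)={2,3,4,5,6}: U {4,6,7}->{4}; X {2,3,4,5,6}->{5,6}
Constraint 3 (X < Z) on D(X)={5,6} D(Z)={3,4,5}: X {5,6}->{}; Z {3,4,5}->{}
So after constraint 3: D(U) = {4}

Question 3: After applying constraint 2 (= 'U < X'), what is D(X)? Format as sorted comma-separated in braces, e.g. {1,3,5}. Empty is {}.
Answer: {5,6}

Derivation:
Constraint 1 (X < U) on D(X)={2,3,4,5,6,7} D(U)={1,4,6,7}: X {2,3,4,5,6,7}->{2,3,4,5,6}; U {1,4,6,7}->{4,6,7}
Constraint 2 (U < X) on D(U)={4,6,7} D(X)={2,3,4,5,6}: U {4,6,7}->{4}; X {2,3,4,5,6}->{5,6}
So after constraint 2: D(X) = {5,6}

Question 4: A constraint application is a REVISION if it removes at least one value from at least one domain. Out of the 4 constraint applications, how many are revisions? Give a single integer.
Answer: 3

Derivation:
Constraint 1 (X < U) on D(X)={2,3,4,5,6,7} D(U)={1,4,6,7}: X {2,3,4,5,6,7}->{2,3,4,5,6}; U {1,4,6,7}->{4,6,7} => REVISION
Constraint 2 (U < X) on D(U)={4,6,7} D(X)={2,3,4,5,6}: U {4,6,7}->{4}; X {2,3,4,5,6}->{5,6} => REVISION
Constraint 3 (X < Z) on D(X)={5,6} D(Z)={3,4,5}: X {5,6}->{}; Z {3,4,5}->{} => REVISION
Constraint 4 (U != V) on D(U)={4} D(V)={1,2,5,6,7}: no change => not a revision
Total revisions = 3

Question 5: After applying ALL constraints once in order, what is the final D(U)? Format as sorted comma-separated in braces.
Answer: {4}

Derivation:
Constraint 1 (X < U) on D(X)={2,3,4,5,6,7} D(U)={1,4,6,7}: X {2,3,4,5,6,7}->{2,3,4,5,6}; U {1,4,6,7}->{4,6,7}
Constraint 2 (U < X) on D(U)={4,6,7} D(X)={2,3,4,5,6}: U {4,6,7}->{4}; X {2,3,4,5,6}->{5,6}
Constraint 3 (X < Z) on D(X)={5,6} D(Z)={3,4,5}: X {5,6}->{}; Z {3,4,5}->{}
Constraint 4 (U != V) on D(U)={4} D(V)={1,2,5,6,7}: no change
So after all 4 constraints: D(U) = {4}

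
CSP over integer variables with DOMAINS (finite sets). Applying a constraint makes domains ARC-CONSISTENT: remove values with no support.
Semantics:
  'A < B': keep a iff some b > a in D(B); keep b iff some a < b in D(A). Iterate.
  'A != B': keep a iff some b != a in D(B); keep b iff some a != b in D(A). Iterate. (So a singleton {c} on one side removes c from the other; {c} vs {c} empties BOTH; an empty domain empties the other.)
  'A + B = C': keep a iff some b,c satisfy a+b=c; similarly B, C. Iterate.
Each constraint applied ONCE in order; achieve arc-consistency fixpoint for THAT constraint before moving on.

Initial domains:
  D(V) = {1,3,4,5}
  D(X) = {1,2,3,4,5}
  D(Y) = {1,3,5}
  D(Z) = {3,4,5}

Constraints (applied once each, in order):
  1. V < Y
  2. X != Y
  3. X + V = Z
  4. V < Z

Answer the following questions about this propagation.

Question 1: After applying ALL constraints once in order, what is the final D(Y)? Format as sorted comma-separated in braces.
Answer: {3,5}

Derivation:
Constraint 1 (V < Y) on D(V)={1,3,4,5} D(Y)={1,3,5}: V {1,3,4,5}->{1,3,4}; Y {1,3,5}->{3,5}
Constraint 2 (X != Y) on D(X)={1,2,3,4,5} D(Y)={3,5}: no change
Constraint 3 (X + V = Z) on D(X)={1,2,3,4,5} D(V)={1,3,4} D(Z)={3,4,5}: X {1,2,3,4,5}->{1,2,3,4}
Constraint 4 (V < Z) on D(V)={1,3,4} D(Z)={3,4,5}: no change
So after all 4 constraints: D(Y) = {3,5}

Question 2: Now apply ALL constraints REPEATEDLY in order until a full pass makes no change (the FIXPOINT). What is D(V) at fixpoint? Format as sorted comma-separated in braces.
Answer: {1,3,4}

Derivation:
pass 0 (initial): D(V)={1,3,4,5}
pass 1: V {1,3,4,5}->{1,3,4}; X {1,2,3,4,5}->{1,2,3,4}; Y {1,3,5}->{3,5}
pass 2: no change
Fixpoint after 2 passes: D(V) = {1,3,4}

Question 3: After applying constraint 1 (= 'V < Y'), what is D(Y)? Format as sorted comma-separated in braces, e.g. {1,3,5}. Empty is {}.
Answer: {3,5}

Derivation:
Constraint 1 (V < Y) on D(V)={1,3,4,5} D(Y)={1,3,5}: V {1,3,4,5}->{1,3,4}; Y {1,3,5}->{3,5}
So after constraint 1: D(Y) = {3,5}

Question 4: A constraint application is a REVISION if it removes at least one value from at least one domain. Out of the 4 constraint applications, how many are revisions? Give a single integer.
Constraint 1 (V < Y) on D(V)={1,3,4,5} D(Y)={1,3,5}: V {1,3,4,5}->{1,3,4}; Y {1,3,5}->{3,5} => REVISION
Constraint 2 (X != Y) on D(X)={1,2,3,4,5} D(Y)={3,5}: no change => not a revision
Constraint 3 (X + V = Z) on D(X)={1,2,3,4,5} D(V)={1,3,4} D(Z)={3,4,5}: X {1,2,3,4,5}->{1,2,3,4} => REVISION
Constraint 4 (V < Z) on D(V)={1,3,4} D(Z)={3,4,5}: no change => not a revision
Total revisions = 2

Answer: 2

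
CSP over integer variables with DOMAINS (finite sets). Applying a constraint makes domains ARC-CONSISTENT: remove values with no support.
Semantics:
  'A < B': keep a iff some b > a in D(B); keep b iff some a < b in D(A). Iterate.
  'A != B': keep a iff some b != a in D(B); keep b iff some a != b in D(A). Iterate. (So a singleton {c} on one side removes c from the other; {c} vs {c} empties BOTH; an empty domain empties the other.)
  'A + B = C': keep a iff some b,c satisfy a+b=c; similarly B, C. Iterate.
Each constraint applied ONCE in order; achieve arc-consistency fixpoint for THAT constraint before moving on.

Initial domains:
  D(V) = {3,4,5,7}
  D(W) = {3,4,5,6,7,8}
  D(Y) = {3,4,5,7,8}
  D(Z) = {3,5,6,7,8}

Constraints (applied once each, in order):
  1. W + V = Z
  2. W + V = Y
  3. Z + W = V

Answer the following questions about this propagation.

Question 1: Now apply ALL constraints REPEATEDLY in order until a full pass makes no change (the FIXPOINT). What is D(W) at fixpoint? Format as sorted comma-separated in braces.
pass 0 (initial): D(W)={3,4,5,6,7,8}
pass 1: V {3,4,5,7}->{}; W {3,4,5,6,7,8}->{}; Y {3,4,5,7,8}->{7,8}; Z {3,5,6,7,8}->{}
pass 2: Y {7,8}->{}
pass 3: no change
Fixpoint after 3 passes: D(W) = {}

Answer: {}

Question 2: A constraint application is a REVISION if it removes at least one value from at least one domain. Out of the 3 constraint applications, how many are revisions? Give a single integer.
Constraint 1 (W + V = Z) on D(W)={3,4,5,6,7,8} D(V)={3,4,5,7} D(Z)={3,5,6,7,8}: W {3,4,5,6,7,8}->{3,4,5}; V {3,4,5,7}->{3,4,5}; Z {3,5,6,7,8}->{6,7,8} => REVISION
Constraint 2 (W + V = Y) on D(W)={3,4,5} D(V)={3,4,5} D(Y)={3,4,5,7,8}: Y {3,4,5,7,8}->{7,8} => REVISION
Constraint 3 (Z + W = V) on D(Z)={6,7,8} D(W)={3,4,5} D(V)={3,4,5}: Z {6,7,8}->{}; W {3,4,5}->{}; V {3,4,5}->{} => REVISION
Total revisions = 3

Answer: 3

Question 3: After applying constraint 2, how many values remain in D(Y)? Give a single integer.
Constraint 1 (W + V = Z) on D(W)={3,4,5,6,7,8} D(V)={3,4,5,7} D(Z)={3,5,6,7,8}: W {3,4,5,6,7,8}->{3,4,5}; V {3,4,5,7}->{3,4,5}; Z {3,5,6,7,8}->{6,7,8}
Constraint 2 (W + V = Y) on D(W)={3,4,5} D(V)={3,4,5} D(Y)={3,4,5,7,8}: Y {3,4,5,7,8}->{7,8}
So after constraint 2: D(Y)={7,8}, size = 2

Answer: 2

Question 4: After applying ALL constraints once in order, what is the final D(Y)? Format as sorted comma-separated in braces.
Answer: {7,8}

Derivation:
Constraint 1 (W + V = Z) on D(W)={3,4,5,6,7,8} D(V)={3,4,5,7} D(Z)={3,5,6,7,8}: W {3,4,5,6,7,8}->{3,4,5}; V {3,4,5,7}->{3,4,5}; Z {3,5,6,7,8}->{6,7,8}
Constraint 2 (W + V = Y) on D(W)={3,4,5} D(V)={3,4,5} D(Y)={3,4,5,7,8}: Y {3,4,5,7,8}->{7,8}
Constraint 3 (Z + W = V) on D(Z)={6,7,8} D(W)={3,4,5} D(V)={3,4,5}: Z {6,7,8}->{}; W {3,4,5}->{}; V {3,4,5}->{}
So after all 3 constraints: D(Y) = {7,8}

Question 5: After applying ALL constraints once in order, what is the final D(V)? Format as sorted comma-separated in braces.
Constraint 1 (W + V = Z) on D(W)={3,4,5,6,7,8} D(V)={3,4,5,7} D(Z)={3,5,6,7,8}: W {3,4,5,6,7,8}->{3,4,5}; V {3,4,5,7}->{3,4,5}; Z {3,5,6,7,8}->{6,7,8}
Constraint 2 (W + V = Y) on D(W)={3,4,5} D(V)={3,4,5} D(Y)={3,4,5,7,8}: Y {3,4,5,7,8}->{7,8}
Constraint 3 (Z + W = V) on D(Z)={6,7,8} D(W)={3,4,5} D(V)={3,4,5}: Z {6,7,8}->{}; W {3,4,5}->{}; V {3,4,5}->{}
So after all 3 constraints: D(V) = {}

Answer: {}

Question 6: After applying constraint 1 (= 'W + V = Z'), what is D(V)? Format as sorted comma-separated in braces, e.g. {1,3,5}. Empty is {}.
Answer: {3,4,5}

Derivation:
Constraint 1 (W + V = Z) on D(W)={3,4,5,6,7,8} D(V)={3,4,5,7} D(Z)={3,5,6,7,8}: W {3,4,5,6,7,8}->{3,4,5}; V {3,4,5,7}->{3,4,5}; Z {3,5,6,7,8}->{6,7,8}
So after constraint 1: D(V) = {3,4,5}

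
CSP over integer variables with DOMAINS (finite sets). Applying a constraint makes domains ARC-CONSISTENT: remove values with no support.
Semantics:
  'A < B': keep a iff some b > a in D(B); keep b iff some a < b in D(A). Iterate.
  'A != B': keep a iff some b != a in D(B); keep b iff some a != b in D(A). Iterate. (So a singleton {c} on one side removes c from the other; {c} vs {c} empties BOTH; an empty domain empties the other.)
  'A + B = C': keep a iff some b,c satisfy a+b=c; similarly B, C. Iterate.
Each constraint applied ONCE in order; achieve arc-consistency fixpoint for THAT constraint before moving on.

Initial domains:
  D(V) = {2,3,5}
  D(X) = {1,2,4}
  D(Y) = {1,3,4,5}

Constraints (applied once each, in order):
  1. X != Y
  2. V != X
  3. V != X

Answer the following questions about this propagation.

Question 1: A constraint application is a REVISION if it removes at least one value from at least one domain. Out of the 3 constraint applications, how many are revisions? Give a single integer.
Constraint 1 (X != Y) on D(X)={1,2,4} D(Y)={1,3,4,5}: no change => not a revision
Constraint 2 (V != X) on D(V)={2,3,5} D(X)={1,2,4}: no change => not a revision
Constraint 3 (V != X) on D(V)={2,3,5} D(X)={1,2,4}: no change => not a revision
Total revisions = 0

Answer: 0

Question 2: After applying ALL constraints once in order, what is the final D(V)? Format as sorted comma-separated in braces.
Answer: {2,3,5}

Derivation:
Constraint 1 (X != Y) on D(X)={1,2,4} D(Y)={1,3,4,5}: no change
Constraint 2 (V != X) on D(V)={2,3,5} D(X)={1,2,4}: no change
Constraint 3 (V != X) on D(V)={2,3,5} D(X)={1,2,4}: no change
So after all 3 constraints: D(V) = {2,3,5}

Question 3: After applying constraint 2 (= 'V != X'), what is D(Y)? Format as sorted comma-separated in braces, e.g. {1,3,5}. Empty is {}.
Answer: {1,3,4,5}

Derivation:
Constraint 1 (X != Y) on D(X)={1,2,4} D(Y)={1,3,4,5}: no change
Constraint 2 (V != X) on D(V)={2,3,5} D(X)={1,2,4}: no change
So after constraint 2: D(Y) = {1,3,4,5}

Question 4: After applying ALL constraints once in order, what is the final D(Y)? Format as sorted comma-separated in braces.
Answer: {1,3,4,5}

Derivation:
Constraint 1 (X != Y) on D(X)={1,2,4} D(Y)={1,3,4,5}: no change
Constraint 2 (V != X) on D(V)={2,3,5} D(X)={1,2,4}: no change
Constraint 3 (V != X) on D(V)={2,3,5} D(X)={1,2,4}: no change
So after all 3 constraints: D(Y) = {1,3,4,5}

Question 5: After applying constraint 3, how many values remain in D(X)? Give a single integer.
Constraint 1 (X != Y) on D(X)={1,2,4} D(Y)={1,3,4,5}: no change
Constraint 2 (V != X) on D(V)={2,3,5} D(X)={1,2,4}: no change
Constraint 3 (V != X) on D(V)={2,3,5} D(X)={1,2,4}: no change
So after constraint 3: D(X)={1,2,4}, size = 3

Answer: 3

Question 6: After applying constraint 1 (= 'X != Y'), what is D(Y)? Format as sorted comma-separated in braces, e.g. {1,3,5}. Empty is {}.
Answer: {1,3,4,5}

Derivation:
Constraint 1 (X != Y) on D(X)={1,2,4} D(Y)={1,3,4,5}: no change
So after constraint 1: D(Y) = {1,3,4,5}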